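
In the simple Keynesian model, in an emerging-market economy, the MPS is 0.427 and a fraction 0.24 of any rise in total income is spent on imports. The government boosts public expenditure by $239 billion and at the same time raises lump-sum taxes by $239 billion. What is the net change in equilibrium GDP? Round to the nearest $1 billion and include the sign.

MPC = 1 − MPS = 1 − 0.427 = 0.573.
Expenditure multiplier = 1/(1 − c + m) = 1/(1 − 0.573 + 0.24) = 1/0.667 ≈ 1.499.
ΔG contributes k·ΔG = (+$239 billion) / 0.667 ≈ +$358.3 billion.
ΔT of +$239 billion changes first-round spending by −c·ΔT = −$136.947 billion, contributing k·(−c·ΔT) = (−$136.947 billion) / 0.667 ≈ −$205.3 billion.
Net ΔY = k(ΔG − c·ΔT) = (+$102.053 billion) / 0.667 ≈ +$153 billion.

+$153 billion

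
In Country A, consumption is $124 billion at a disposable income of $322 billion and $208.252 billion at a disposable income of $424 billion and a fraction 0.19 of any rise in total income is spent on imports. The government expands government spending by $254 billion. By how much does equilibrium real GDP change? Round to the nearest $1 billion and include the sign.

MPC = ΔC/ΔYd = (208.252 − 124)/(424 − 322) = 84.252/102 = 0.826.
Expenditure multiplier = 1/(1 − c + m) = 1/(1 − 0.826 + 0.19) = 1/0.364 ≈ 2.747.
ΔY = k × ΔG = (+$254 billion) / 0.364 ≈ +$698 billion.

+$698 billion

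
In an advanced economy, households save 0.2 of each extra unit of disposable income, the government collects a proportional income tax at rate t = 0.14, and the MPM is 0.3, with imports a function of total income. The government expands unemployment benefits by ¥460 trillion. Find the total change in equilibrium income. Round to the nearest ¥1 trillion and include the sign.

+¥601 trillion

MPC = 1 − MPS = 1 − 0.2 = 0.8.
The transfer change shifts disposable income by +¥460 trillion, so first-round consumption changes by c·ΔTR = 0.8 × (+¥460 trillion) = +¥368 trillion.
Expenditure multiplier = 1/(1 − c(1−t) + m) = 1/(1 − 0.8×0.86 + 0.3) = 1/0.612 ≈ 1.634.
The transfer multiplier is c × k ≈ 1.307, so ΔY = k × (c·ΔTR) = (+¥368 trillion) / 0.612 ≈ +¥601 trillion.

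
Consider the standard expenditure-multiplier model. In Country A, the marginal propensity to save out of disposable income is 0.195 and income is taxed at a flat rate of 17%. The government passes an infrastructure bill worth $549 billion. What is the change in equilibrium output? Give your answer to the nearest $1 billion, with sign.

MPC = 1 − MPS = 1 − 0.195 = 0.805.
Expenditure multiplier = 1/(1 − c(1−t)) = 1/(1 − 0.805×0.83) = 1/0.33185 ≈ 3.013.
ΔY = k × ΔG = (+$549 billion) / 0.33185 ≈ +$1,654 billion.

+$1,654 billion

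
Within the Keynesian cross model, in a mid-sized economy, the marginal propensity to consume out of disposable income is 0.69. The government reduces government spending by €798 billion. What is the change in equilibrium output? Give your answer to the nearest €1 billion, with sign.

Spending multiplier = 1/(1 − MPC) = 1/(1 − 0.69) = 1/0.31 ≈ 3.226.
ΔY = k × ΔG = (−€798 billion) / 0.31 ≈ −€2,574 billion.

−€2,574 billion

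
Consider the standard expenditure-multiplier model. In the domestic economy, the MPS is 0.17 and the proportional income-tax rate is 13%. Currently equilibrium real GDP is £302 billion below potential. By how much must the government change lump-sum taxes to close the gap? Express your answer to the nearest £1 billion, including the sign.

−£101 billion

MPC = 1 − MPS = 1 − 0.17 = 0.83.
Spending multiplier = 1/(1 − c(1−t)) = 1/(1 − 0.83×0.87) = 1/0.2779 ≈ 3.598.
Tax multiplier = −c·k = −0.83/0.2779 ≈ −2.987. Need ΔY = +£302 billion, so ΔT = ΔY/(−c·k) = −(+£302 billion) × 0.2779 / 0.83 ≈ −£101 billion.
The government should cut lump-sum taxes by £101 billion.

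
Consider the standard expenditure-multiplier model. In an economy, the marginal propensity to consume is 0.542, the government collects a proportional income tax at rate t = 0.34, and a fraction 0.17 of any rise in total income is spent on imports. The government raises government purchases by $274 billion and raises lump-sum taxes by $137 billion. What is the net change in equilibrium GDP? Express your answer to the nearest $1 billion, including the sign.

Expenditure multiplier = 1/(1 − c(1−t) + m) = 1/(1 − 0.542×0.66 + 0.17) = 1/0.81228 ≈ 1.231.
ΔG contributes k·ΔG = (+$274 billion) / 0.81228 ≈ +$337.3 billion.
ΔT of +$137 billion changes first-round spending by −c·ΔT = −$74.254 billion, contributing k·(−c·ΔT) = (−$74.254 billion) / 0.81228 ≈ −$91.4 billion.
Net ΔY = k(ΔG − c·ΔT) = (+$199.746 billion) / 0.81228 ≈ +$246 billion.

+$246 billion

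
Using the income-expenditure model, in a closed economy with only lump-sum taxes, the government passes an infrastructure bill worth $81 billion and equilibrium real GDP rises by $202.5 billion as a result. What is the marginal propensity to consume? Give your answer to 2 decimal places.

Implied spending multiplier k = ΔY/ΔG = 202.5/81 = 2.5.
Since k = 1/(1 − MPC), MPC = 1 − 1/k = 1 − ΔG/ΔY = 1 − 81/202.5 = 0.60.

0.60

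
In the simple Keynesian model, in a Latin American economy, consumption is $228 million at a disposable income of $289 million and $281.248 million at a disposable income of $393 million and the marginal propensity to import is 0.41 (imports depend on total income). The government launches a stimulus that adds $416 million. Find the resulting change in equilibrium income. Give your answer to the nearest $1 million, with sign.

+$463 million

MPC = ΔC/ΔYd = (281.248 − 228)/(393 − 289) = 53.248/104 = 0.512.
Expenditure multiplier = 1/(1 − c + m) = 1/(1 − 0.512 + 0.41) = 1/0.898 ≈ 1.114.
ΔY = k × ΔG = (+$416 million) / 0.898 ≈ +$463 million.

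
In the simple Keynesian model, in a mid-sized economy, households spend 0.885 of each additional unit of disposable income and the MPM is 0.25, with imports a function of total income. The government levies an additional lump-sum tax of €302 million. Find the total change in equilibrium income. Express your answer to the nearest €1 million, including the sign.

A lump-sum tax change of +€302 million shifts disposable income by −€302 million; first-round consumption changes by −c × ΔT = −0.885 × (+€302 million) = −€267.27 million.
Expenditure multiplier = 1/(1 − c + m) = 1/(1 − 0.885 + 0.25) = 1/0.365 ≈ 2.74.
The tax multiplier is −c × k ≈ −2.425, so ΔY = k × (−c·ΔT) = (−€267.27 million) / 0.365 ≈ −€732 million.

−€732 million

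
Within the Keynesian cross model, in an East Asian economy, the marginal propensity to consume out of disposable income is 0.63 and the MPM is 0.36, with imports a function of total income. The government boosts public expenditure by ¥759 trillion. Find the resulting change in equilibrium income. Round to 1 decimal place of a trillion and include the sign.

Spending multiplier = 1/(1 − c + m) = 1/(1 − 0.63 + 0.36) = 1/0.73 ≈ 1.37.
ΔY = k × ΔG = (+¥759 trillion) / 0.73 ≈ +¥1,039.7 trillion.

+¥1,039.7 trillion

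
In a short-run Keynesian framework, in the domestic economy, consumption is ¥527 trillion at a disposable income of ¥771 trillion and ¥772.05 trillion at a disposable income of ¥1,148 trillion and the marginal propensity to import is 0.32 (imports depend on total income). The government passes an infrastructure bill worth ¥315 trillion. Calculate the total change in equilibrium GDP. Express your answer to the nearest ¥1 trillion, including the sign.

MPC = ΔC/ΔYd = (772.05 − 527)/(1,148 − 771) = 245.05/377 = 0.65.
Spending multiplier = 1/(1 − c + m) = 1/(1 − 0.65 + 0.32) = 1/0.67 ≈ 1.493.
ΔY = k × ΔG = (+¥315 trillion) / 0.67 ≈ +¥470 trillion.

+¥470 trillion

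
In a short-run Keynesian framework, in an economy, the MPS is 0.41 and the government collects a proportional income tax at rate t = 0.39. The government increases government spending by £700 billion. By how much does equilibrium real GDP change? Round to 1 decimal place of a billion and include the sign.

+£1,093.6 billion

MPC = 1 − MPS = 1 − 0.41 = 0.59.
Spending multiplier = 1/(1 − c(1−t)) = 1/(1 − 0.59×0.61) = 1/0.6401 ≈ 1.562.
ΔY = k × ΔG = (+£700 billion) / 0.6401 ≈ +£1,093.6 billion.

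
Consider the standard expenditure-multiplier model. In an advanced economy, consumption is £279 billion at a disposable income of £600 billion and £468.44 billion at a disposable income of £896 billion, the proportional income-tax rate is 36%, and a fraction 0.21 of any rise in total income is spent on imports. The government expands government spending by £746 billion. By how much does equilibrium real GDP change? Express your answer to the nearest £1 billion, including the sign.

MPC = ΔC/ΔYd = (468.44 − 279)/(896 − 600) = 189.44/296 = 0.64.
Expenditure multiplier = 1/(1 − c(1−t) + m) = 1/(1 − 0.64×0.64 + 0.21) = 1/0.8004 ≈ 1.249.
ΔY = k × ΔG = (+£746 billion) / 0.8004 ≈ +£932 billion.

+£932 billion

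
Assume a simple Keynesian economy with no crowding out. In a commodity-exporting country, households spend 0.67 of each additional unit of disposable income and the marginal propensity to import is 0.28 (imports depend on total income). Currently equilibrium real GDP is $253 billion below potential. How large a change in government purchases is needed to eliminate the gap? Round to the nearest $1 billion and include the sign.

+$154 billion

Spending multiplier = 1/(1 − c + m) = 1/(1 − 0.67 + 0.28) = 1/0.61 ≈ 1.639.
Need ΔY = +$253 billion, so ΔG = ΔY/k = (+$253 billion) × 0.61 ≈ +$154 billion.
The government should increase government purchases by $154 billion.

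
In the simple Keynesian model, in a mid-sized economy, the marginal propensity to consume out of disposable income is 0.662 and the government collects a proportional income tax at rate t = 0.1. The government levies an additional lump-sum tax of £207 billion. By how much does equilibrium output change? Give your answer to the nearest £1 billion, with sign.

A lump-sum tax change of +£207 billion shifts disposable income by −£207 billion; first-round consumption changes by −c × ΔT = −0.662 × (+£207 billion) = −£137.034 billion.
Expenditure multiplier = 1/(1 − c(1−t)) = 1/(1 − 0.662×0.9) = 1/0.4042 ≈ 2.474.
The tax multiplier is −c × k ≈ −1.638, so ΔY = k × (−c·ΔT) = (−£137.034 billion) / 0.4042 ≈ −£339 billion.

−£339 billion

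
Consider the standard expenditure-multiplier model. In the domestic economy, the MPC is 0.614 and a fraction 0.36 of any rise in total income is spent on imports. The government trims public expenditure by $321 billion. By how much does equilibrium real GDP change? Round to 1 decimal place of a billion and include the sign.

−$430.3 billion

Government-spending multiplier = 1/(1 − c + m) = 1/(1 − 0.614 + 0.36) = 1/0.746 ≈ 1.34.
ΔY = k × ΔG = (−$321 billion) / 0.746 ≈ −$430.3 billion.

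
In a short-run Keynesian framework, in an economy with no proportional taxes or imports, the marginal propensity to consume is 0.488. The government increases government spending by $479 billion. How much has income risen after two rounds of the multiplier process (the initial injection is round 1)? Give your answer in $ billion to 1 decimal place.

Round 1 adds ΔG = $479 billion; each later round is MPC = 0.488 times the previous.
After 2 rounds: 479 + 233.752 = ΔG·(1 − c^2)/(1 − c) = 479 × (1 − 0.238144)/0.512 ≈ $712.8 billion.

$712.8 billion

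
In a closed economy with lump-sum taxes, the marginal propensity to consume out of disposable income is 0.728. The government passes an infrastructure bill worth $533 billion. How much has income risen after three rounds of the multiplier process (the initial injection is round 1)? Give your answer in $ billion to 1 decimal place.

$1,203.5 billion

Round 1 adds ΔG = $533 billion; each later round is MPC = 0.728 times the previous.
After 3 rounds: 533 + 388.024 + 282.481472 = ΔG·(1 − c^3)/(1 − c) = 533 × (1 − 0.385828352)/0.272 ≈ $1,203.5 billion.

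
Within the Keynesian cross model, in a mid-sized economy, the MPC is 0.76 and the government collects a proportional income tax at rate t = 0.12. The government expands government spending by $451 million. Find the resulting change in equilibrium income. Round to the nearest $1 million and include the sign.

Expenditure multiplier = 1/(1 − c(1−t)) = 1/(1 − 0.76×0.88) = 1/0.3312 ≈ 3.019.
ΔY = k × ΔG = (+$451 million) / 0.3312 ≈ +$1,362 million.

+$1,362 million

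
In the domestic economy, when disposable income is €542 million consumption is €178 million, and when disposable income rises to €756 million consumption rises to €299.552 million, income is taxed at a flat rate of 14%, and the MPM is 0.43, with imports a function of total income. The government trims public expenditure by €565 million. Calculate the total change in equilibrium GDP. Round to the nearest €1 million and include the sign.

−€600 million

MPC = ΔC/ΔYd = (299.552 − 178)/(756 − 542) = 121.552/214 = 0.568.
Spending multiplier = 1/(1 − c(1−t) + m) = 1/(1 − 0.568×0.86 + 0.43) = 1/0.94152 ≈ 1.062.
ΔY = k × ΔG = (−€565 million) / 0.94152 ≈ −€600 million.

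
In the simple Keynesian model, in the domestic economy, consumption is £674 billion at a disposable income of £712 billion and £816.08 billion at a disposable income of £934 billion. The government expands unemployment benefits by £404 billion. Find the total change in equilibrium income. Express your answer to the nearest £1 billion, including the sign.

+£718 billion

MPC = ΔC/ΔYd = (816.08 − 674)/(934 − 712) = 142.08/222 = 0.64.
The transfer change shifts disposable income by +£404 billion, so first-round consumption changes by c·ΔTR = 0.64 × (+£404 billion) = +£258.56 billion.
Expenditure multiplier = 1/(1 − MPC) = 1/(1 − 0.64) = 1/0.36 ≈ 2.778.
The transfer multiplier is c × k ≈ 1.778, so ΔY = k × (c·ΔTR) = (+£258.56 billion) / 0.36 ≈ +£718 billion.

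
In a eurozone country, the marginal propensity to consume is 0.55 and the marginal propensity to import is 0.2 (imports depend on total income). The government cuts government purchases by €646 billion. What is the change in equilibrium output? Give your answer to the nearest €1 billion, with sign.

−€994 billion

Spending multiplier = 1/(1 − c + m) = 1/(1 − 0.55 + 0.2) = 1/0.65 ≈ 1.538.
ΔY = k × ΔG = (−€646 billion) / 0.65 ≈ −€994 billion.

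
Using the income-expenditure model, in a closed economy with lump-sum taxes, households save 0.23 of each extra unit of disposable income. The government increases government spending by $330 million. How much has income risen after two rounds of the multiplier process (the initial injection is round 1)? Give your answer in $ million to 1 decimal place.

$584.1 million

MPC = 1 − MPS = 1 − 0.23 = 0.77.
Round 1 adds ΔG = $330 million; each later round is MPC = 0.77 times the previous.
After 2 rounds: 330 + 254.1 = ΔG·(1 − c^2)/(1 − c) = 330 × (1 − 0.5929)/0.23 = $584.1 million.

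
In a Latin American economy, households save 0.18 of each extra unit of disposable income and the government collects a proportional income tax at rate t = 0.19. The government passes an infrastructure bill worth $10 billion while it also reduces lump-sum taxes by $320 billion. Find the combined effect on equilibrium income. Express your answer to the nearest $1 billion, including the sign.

+$811 billion

MPC = 1 − MPS = 1 − 0.18 = 0.82.
Expenditure multiplier = 1/(1 − c(1−t)) = 1/(1 − 0.82×0.81) = 1/0.3358 ≈ 2.978.
ΔG contributes k·ΔG = (+$10 billion) / 0.3358 ≈ +$29.8 billion.
ΔT of −$320 billion changes first-round spending by −c·ΔT = +$262.4 billion, contributing k·(−c·ΔT) = (+$262.4 billion) / 0.3358 ≈ +$781.4 billion.
Net ΔY = k(ΔG − c·ΔT) = (+$272.4 billion) / 0.3358 ≈ +$811 billion.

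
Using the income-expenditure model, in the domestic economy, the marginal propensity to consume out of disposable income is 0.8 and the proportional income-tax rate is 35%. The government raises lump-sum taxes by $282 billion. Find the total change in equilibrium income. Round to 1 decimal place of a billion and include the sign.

−$470.0 billion

A lump-sum tax change of +$282 billion shifts disposable income by −$282 billion; first-round consumption changes by −c × ΔT = −0.8 × (+$282 billion) = −$225.6 billion.
Expenditure multiplier = 1/(1 − c(1−t)) = 1/(1 − 0.8×0.65) = 1/0.48 ≈ 2.083.
The tax multiplier is −c × k ≈ −1.667, so ΔY = k × (−c·ΔT) = (−$225.6 billion) / 0.48 = −$470 billion.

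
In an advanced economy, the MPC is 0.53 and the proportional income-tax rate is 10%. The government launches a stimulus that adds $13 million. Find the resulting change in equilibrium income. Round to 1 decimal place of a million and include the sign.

+$24.9 million

Expenditure multiplier = 1/(1 − c(1−t)) = 1/(1 − 0.53×0.9) = 1/0.523 ≈ 1.912.
ΔY = k × ΔG = (+$13 million) / 0.523 ≈ +$24.9 million.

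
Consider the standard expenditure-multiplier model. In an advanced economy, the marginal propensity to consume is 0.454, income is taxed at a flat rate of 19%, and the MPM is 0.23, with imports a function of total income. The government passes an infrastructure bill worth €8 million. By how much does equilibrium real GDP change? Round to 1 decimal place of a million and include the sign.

+€9.3 million

Spending multiplier = 1/(1 − c(1−t) + m) = 1/(1 − 0.454×0.81 + 0.23) = 1/0.86226 ≈ 1.16.
ΔY = k × ΔG = (+€8 million) / 0.86226 ≈ +€9.3 million.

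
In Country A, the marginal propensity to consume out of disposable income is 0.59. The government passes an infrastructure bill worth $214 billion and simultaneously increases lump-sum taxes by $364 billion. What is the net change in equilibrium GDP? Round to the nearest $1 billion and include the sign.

Expenditure multiplier = 1/(1 − MPC) = 1/(1 − 0.59) = 1/0.41 ≈ 2.439.
ΔG contributes k·ΔG = (+$214 billion) / 0.41 ≈ +$522 billion.
ΔT of +$364 billion changes first-round spending by −c·ΔT = −$214.76 billion, contributing k·(−c·ΔT) = (−$214.76 billion) / 0.41 ≈ −$523.8 billion.
Net ΔY = k(ΔG − c·ΔT) = (−$0.76 billion) / 0.41 ≈ −$2 billion.

−$2 billion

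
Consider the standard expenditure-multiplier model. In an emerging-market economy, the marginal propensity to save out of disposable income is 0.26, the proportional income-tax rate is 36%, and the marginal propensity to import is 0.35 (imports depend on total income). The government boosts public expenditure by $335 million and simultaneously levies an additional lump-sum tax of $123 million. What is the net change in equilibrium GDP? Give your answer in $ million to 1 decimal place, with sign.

MPC = 1 − MPS = 1 − 0.26 = 0.74.
Expenditure multiplier = 1/(1 − c(1−t) + m) = 1/(1 − 0.74×0.64 + 0.35) = 1/0.8764 ≈ 1.141.
ΔG contributes k·ΔG = (+$335 million) / 0.8764 ≈ +$382.2 million.
ΔT of +$123 million changes first-round spending by −c·ΔT = −$91.02 million, contributing k·(−c·ΔT) = (−$91.02 million) / 0.8764 ≈ −$103.9 million.
Net ΔY = k(ΔG − c·ΔT) = (+$243.98 million) / 0.8764 ≈ +$278.4 million.

+$278.4 million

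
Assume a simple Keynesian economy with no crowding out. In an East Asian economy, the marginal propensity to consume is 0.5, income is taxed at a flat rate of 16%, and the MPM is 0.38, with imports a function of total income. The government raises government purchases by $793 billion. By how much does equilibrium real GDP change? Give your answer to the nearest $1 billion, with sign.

Government-spending multiplier = 1/(1 − c(1−t) + m) = 1/(1 − 0.5×0.84 + 0.38) = 1/0.96 ≈ 1.042.
ΔY = k × ΔG = (+$793 billion) / 0.96 ≈ +$826 billion.

+$826 billion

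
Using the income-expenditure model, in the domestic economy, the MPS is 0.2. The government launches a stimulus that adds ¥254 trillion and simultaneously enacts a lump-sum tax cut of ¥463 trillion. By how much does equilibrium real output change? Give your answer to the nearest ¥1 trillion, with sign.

+¥3,122 trillion

MPC = 1 − MPS = 1 − 0.2 = 0.8.
Expenditure multiplier = 1/(1 − MPC) = 1/(1 − 0.8) = 1/0.2 = 5.
ΔG contributes k·ΔG = (+¥254 trillion) / 0.2 = +¥1,270 trillion.
ΔT of −¥463 trillion changes first-round spending by −c·ΔT = +¥370.4 trillion, contributing k·(−c·ΔT) = (+¥370.4 trillion) / 0.2 = +¥1,852 trillion.
Net ΔY = k(ΔG − c·ΔT) = (+¥624.4 trillion) / 0.2 = +¥3,122 trillion.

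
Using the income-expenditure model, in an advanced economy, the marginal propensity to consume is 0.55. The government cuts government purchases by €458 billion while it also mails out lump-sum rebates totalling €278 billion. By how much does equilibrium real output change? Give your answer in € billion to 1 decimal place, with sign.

Expenditure multiplier = 1/(1 − MPC) = 1/(1 − 0.55) = 1/0.45 ≈ 2.222.
ΔG contributes k·ΔG = (−€458 billion) / 0.45 ≈ −€1,017.8 billion.
ΔT of −€278 billion changes first-round spending by −c·ΔT = +€152.9 billion, contributing k·(−c·ΔT) = (+€152.9 billion) / 0.45 ≈ +€339.8 billion.
Net ΔY = k(ΔG − c·ΔT) = (−€305.1 billion) / 0.45 = −€678 billion.

−€678.0 billion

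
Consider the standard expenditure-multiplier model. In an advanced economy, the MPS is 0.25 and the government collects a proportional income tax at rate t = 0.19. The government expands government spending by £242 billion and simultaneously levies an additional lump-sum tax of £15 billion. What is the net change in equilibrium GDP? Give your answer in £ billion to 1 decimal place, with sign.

+£587.9 billion

MPC = 1 − MPS = 1 − 0.25 = 0.75.
Expenditure multiplier = 1/(1 − c(1−t)) = 1/(1 − 0.75×0.81) = 1/0.3925 ≈ 2.548.
ΔG contributes k·ΔG = (+£242 billion) / 0.3925 ≈ +£616.6 billion.
ΔT of +£15 billion changes first-round spending by −c·ΔT = −£11.25 billion, contributing k·(−c·ΔT) = (−£11.25 billion) / 0.3925 ≈ −£28.7 billion.
Net ΔY = k(ΔG − c·ΔT) = (+£230.75 billion) / 0.3925 ≈ +£587.9 billion.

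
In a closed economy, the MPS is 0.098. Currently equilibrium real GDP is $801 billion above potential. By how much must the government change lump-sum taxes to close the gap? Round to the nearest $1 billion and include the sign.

+$87 billion

MPC = 1 − MPS = 1 − 0.098 = 0.902.
Spending multiplier = 1/(1 − MPC) = 1/(1 − 0.902) = 1/0.098 ≈ 10.204.
Tax multiplier = −c·k = −0.902/0.098 ≈ −9.204. Need ΔY = −$801 billion, so ΔT = ΔY/(−c·k) = −(−$801 billion) × 0.098 / 0.902 ≈ +$87 billion.
The government should raise lump-sum taxes by $87 billion.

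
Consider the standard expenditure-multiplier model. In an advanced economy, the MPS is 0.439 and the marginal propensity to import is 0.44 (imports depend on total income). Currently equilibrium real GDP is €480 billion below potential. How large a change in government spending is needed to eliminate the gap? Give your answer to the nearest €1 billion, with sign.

MPC = 1 − MPS = 1 − 0.439 = 0.561.
Spending multiplier = 1/(1 − c + m) = 1/(1 − 0.561 + 0.44) = 1/0.879 ≈ 1.138.
Need ΔY = +€480 billion, so ΔG = ΔY/k = (+€480 billion) × 0.879 ≈ +€422 billion.
The government should increase government spending by €422 billion.

+€422 billion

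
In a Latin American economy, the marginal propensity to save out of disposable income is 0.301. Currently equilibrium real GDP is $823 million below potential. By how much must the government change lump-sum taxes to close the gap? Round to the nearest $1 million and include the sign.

MPC = 1 − MPS = 1 − 0.301 = 0.699.
Spending multiplier = 1/(1 − MPC) = 1/(1 − 0.699) = 1/0.301 ≈ 3.322.
Tax multiplier = −c·k = −0.699/0.301 ≈ −2.322. Need ΔY = +$823 million, so ΔT = ΔY/(−c·k) = −(+$823 million) × 0.301 / 0.699 ≈ −$354 million.
The government should cut lump-sum taxes by $354 million.

−$354 million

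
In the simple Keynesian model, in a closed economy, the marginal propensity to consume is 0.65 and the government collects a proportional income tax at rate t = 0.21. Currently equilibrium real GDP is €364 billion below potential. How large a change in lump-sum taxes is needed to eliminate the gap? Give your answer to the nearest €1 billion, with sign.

Spending multiplier = 1/(1 − c(1−t)) = 1/(1 − 0.65×0.79) = 1/0.4865 ≈ 2.055.
Tax multiplier = −c·k = −0.65/0.4865 ≈ −1.336. Need ΔY = +€364 billion, so ΔT = ΔY/(−c·k) = −(+€364 billion) × 0.4865 / 0.65 ≈ −€272 billion.
The government should cut lump-sum taxes by €272 billion.

−€272 billion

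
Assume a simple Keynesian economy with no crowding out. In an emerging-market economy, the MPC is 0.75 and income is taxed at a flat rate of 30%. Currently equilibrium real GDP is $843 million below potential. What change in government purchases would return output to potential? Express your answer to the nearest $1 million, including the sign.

Spending multiplier = 1/(1 − c(1−t)) = 1/(1 − 0.75×0.7) = 1/0.475 ≈ 2.105.
Need ΔY = +$843 million, so ΔG = ΔY/k = (+$843 million) × 0.475 ≈ +$400 million.
The government should increase government purchases by $400 million.

+$400 million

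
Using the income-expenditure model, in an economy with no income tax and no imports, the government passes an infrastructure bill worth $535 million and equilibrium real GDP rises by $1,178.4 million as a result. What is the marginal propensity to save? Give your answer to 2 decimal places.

Implied spending multiplier k = ΔY/ΔG = 1,178.4/535 ≈ 2.2026.
Since k = 1/(1 − MPC), MPC = 1 − 1/k = 1 − ΔG/ΔY = 1 − 535/1,178.4 ≈ 0.55.
MPS = 1 − MPC = 0.45.

0.45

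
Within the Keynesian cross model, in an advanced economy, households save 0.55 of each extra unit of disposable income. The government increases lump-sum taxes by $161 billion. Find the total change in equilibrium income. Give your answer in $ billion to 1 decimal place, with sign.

MPC = 1 − MPS = 1 − 0.55 = 0.45.
A lump-sum tax change of +$161 billion shifts disposable income by −$161 billion; first-round consumption changes by −c × ΔT = −0.45 × (+$161 billion) = −$72.45 billion.
Expenditure multiplier = 1/(1 − MPC) = 1/(1 − 0.45) = 1/0.55 ≈ 1.818.
The tax multiplier is −c × k ≈ −0.818, so ΔY = k × (−c·ΔT) = (−$72.45 billion) / 0.55 ≈ −$131.7 billion.

−$131.7 billion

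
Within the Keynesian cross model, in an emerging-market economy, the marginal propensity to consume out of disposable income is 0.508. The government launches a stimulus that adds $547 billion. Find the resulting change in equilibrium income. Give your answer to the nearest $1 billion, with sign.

+$1,112 billion

Expenditure multiplier = 1/(1 − MPC) = 1/(1 − 0.508) = 1/0.492 ≈ 2.033.
ΔY = k × ΔG = (+$547 billion) / 0.492 ≈ +$1,112 billion.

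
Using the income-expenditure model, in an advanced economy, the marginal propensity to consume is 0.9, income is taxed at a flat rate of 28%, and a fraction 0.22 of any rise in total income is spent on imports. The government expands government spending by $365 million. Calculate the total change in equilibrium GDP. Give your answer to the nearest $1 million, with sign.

+$638 million

Spending multiplier = 1/(1 − c(1−t) + m) = 1/(1 − 0.9×0.72 + 0.22) = 1/0.572 ≈ 1.748.
ΔY = k × ΔG = (+$365 million) / 0.572 ≈ +$638 million.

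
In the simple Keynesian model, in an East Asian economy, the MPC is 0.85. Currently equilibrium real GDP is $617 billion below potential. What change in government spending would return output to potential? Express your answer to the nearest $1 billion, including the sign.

Spending multiplier = 1/(1 − MPC) = 1/(1 − 0.85) = 1/0.15 ≈ 6.667.
Need ΔY = +$617 billion, so ΔG = ΔY/k = (+$617 billion) × 0.15 ≈ +$93 billion.
The government should increase government spending by $93 billion.

+$93 billion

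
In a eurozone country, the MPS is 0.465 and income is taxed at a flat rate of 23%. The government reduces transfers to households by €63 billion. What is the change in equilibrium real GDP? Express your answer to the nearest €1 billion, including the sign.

MPC = 1 − MPS = 1 − 0.465 = 0.535.
The transfer change shifts disposable income by −€63 billion, so first-round consumption changes by c·ΔTR = 0.535 × (−€63 billion) = −€33.705 billion.
Expenditure multiplier = 1/(1 − c(1−t)) = 1/(1 − 0.535×0.77) = 1/0.58805 ≈ 1.701.
The transfer multiplier is c × k ≈ 0.91, so ΔY = k × (c·ΔTR) = (−€33.705 billion) / 0.58805 ≈ −€57 billion.

−€57 billion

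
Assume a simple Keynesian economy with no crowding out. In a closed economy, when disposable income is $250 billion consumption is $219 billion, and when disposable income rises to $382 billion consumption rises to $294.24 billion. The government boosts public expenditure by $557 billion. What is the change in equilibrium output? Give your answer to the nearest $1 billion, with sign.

MPC = ΔC/ΔYd = (294.24 − 219)/(382 − 250) = 75.24/132 = 0.57.
Expenditure multiplier = 1/(1 − MPC) = 1/(1 − 0.57) = 1/0.43 ≈ 2.326.
ΔY = k × ΔG = (+$557 billion) / 0.43 ≈ +$1,295 billion.

+$1,295 billion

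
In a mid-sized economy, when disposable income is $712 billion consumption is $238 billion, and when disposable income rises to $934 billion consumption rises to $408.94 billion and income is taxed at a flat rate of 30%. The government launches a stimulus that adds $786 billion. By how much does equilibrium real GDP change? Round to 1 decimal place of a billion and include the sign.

MPC = ΔC/ΔYd = (408.94 − 238)/(934 − 712) = 170.94/222 = 0.77.
Expenditure multiplier = 1/(1 − c(1−t)) = 1/(1 − 0.77×0.7) = 1/0.461 ≈ 2.169.
ΔY = k × ΔG = (+$786 billion) / 0.461 ≈ +$1,705 billion.

+$1,705.0 billion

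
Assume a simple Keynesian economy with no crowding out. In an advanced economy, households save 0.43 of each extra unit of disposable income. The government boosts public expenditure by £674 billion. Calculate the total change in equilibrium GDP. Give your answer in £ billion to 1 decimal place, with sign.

+£1,567.4 billion

MPC = 1 − MPS = 1 − 0.43 = 0.57.
Spending multiplier = 1/(1 − MPC) = 1/(1 − 0.57) = 1/0.43 ≈ 2.326.
ΔY = k × ΔG = (+£674 billion) / 0.43 ≈ +£1,567.4 billion.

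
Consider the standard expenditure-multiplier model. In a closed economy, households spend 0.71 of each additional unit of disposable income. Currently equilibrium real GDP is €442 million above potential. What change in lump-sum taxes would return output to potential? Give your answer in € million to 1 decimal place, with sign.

Spending multiplier = 1/(1 − MPC) = 1/(1 − 0.71) = 1/0.29 ≈ 3.448.
Tax multiplier = −c·k = −0.71/0.29 ≈ −2.448. Need ΔY = −€442 million, so ΔT = ΔY/(−c·k) = −(−€442 million) × 0.29 / 0.71 ≈ +€180.5 million.
The government should raise lump-sum taxes by €180.5 million.

+€180.5 million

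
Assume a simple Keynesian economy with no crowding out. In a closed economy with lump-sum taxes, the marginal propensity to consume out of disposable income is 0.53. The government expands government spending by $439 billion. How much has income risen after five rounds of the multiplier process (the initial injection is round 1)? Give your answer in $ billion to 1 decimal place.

$895.0 billion

Round 1 adds ΔG = $439 billion; each later round is MPC = 0.53 times the previous.
After 5 rounds: 439 + 232.67 + 123.3151 + 65.357003 + 34.63921159 = ΔG·(1 − c^5)/(1 − c) = 439 × (1 − 0.0418195493)/0.47 ≈ $895 billion.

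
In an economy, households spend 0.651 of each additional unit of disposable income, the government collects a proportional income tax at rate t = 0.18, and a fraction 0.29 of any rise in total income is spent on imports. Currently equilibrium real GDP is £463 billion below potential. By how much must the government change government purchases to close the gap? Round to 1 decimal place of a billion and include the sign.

+£350.1 billion

Spending multiplier = 1/(1 − c(1−t) + m) = 1/(1 − 0.651×0.82 + 0.29) = 1/0.75618 ≈ 1.322.
Need ΔY = +£463 billion, so ΔG = ΔY/k = (+£463 billion) × 0.75618 ≈ +£350.1 billion.
The government should increase government purchases by £350.1 billion.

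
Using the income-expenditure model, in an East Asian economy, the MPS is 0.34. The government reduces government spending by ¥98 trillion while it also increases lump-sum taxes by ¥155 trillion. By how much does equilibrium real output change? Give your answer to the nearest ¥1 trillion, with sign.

−¥589 trillion

MPC = 1 − MPS = 1 − 0.34 = 0.66.
Expenditure multiplier = 1/(1 − MPC) = 1/(1 − 0.66) = 1/0.34 ≈ 2.941.
ΔG contributes k·ΔG = (−¥98 trillion) / 0.34 ≈ −¥288.2 trillion.
ΔT of +¥155 trillion changes first-round spending by −c·ΔT = −¥102.3 trillion, contributing k·(−c·ΔT) = (−¥102.3 trillion) / 0.34 ≈ −¥300.9 trillion.
Net ΔY = k(ΔG − c·ΔT) = (−¥200.3 trillion) / 0.34 ≈ −¥589 trillion.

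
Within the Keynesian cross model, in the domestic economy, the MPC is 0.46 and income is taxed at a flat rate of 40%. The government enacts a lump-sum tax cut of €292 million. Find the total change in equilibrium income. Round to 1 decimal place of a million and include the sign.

A lump-sum tax change of −€292 million shifts disposable income by +€292 million; first-round consumption changes by −c × ΔT = −0.46 × (−€292 million) = +€134.32 million.
Expenditure multiplier = 1/(1 − c(1−t)) = 1/(1 − 0.46×0.6) = 1/0.724 ≈ 1.381.
The tax multiplier is −c × k ≈ −0.635, so ΔY = k × (−c·ΔT) = (+€134.32 million) / 0.724 ≈ +€185.5 million.

+€185.5 million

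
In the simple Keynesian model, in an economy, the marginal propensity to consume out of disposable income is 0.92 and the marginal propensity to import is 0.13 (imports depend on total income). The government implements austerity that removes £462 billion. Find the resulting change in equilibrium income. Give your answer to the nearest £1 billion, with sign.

Expenditure multiplier = 1/(1 − c + m) = 1/(1 − 0.92 + 0.13) = 1/0.21 ≈ 4.762.
ΔY = k × ΔG = (−£462 billion) / 0.21 = −£2,200 billion.

−£2,200 billion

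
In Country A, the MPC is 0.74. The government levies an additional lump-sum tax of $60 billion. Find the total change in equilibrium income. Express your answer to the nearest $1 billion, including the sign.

−$171 billion

A lump-sum tax change of +$60 billion shifts disposable income by −$60 billion; first-round consumption changes by −c × ΔT = −0.74 × (+$60 billion) = −$44.4 billion.
Expenditure multiplier = 1/(1 − MPC) = 1/(1 − 0.74) = 1/0.26 ≈ 3.846.
The tax multiplier is −c × k ≈ −2.846, so ΔY = k × (−c·ΔT) = (−$44.4 billion) / 0.26 ≈ −$171 billion.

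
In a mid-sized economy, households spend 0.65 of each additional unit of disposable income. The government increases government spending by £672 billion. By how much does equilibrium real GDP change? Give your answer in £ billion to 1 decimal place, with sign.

Expenditure multiplier = 1/(1 − MPC) = 1/(1 − 0.65) = 1/0.35 ≈ 2.857.
ΔY = k × ΔG = (+£672 billion) / 0.35 = +£1,920 billion.

+£1,920.0 billion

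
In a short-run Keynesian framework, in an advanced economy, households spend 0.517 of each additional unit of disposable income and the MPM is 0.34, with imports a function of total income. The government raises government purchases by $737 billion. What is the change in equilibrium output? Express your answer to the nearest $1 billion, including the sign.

+$896 billion

Spending multiplier = 1/(1 − c + m) = 1/(1 − 0.517 + 0.34) = 1/0.823 ≈ 1.215.
ΔY = k × ΔG = (+$737 billion) / 0.823 ≈ +$896 billion.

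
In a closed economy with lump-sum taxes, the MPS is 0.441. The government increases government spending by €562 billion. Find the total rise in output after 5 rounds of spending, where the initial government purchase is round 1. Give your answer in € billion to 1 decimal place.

€1,204.8 billion

MPC = 1 − MPS = 1 − 0.441 = 0.559.
Round 1 adds ΔG = €562 billion; each later round is MPC = 0.559 times the previous.
After 5 rounds: 562 + 314.158 + 175.614322 + 98.168405998 + 54.876138952882 = ΔG·(1 − c^5)/(1 − c) = 562 × (1 − 0.054583205826799)/0.441 ≈ €1,204.8 billion.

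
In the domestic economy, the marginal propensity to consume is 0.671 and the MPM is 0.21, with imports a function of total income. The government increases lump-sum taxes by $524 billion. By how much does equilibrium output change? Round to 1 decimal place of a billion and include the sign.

−$652.3 billion

A lump-sum tax change of +$524 billion shifts disposable income by −$524 billion; first-round consumption changes by −c × ΔT = −0.671 × (+$524 billion) = −$351.604 billion.
Expenditure multiplier = 1/(1 − c + m) = 1/(1 − 0.671 + 0.21) = 1/0.539 ≈ 1.855.
The tax multiplier is −c × k ≈ −1.245, so ΔY = k × (−c·ΔT) = (−$351.604 billion) / 0.539 ≈ −$652.3 billion.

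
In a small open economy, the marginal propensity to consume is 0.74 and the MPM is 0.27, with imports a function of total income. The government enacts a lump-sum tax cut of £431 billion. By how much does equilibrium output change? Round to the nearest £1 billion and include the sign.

+£602 billion

A lump-sum tax change of −£431 billion shifts disposable income by +£431 billion; first-round consumption changes by −c × ΔT = −0.74 × (−£431 billion) = +£318.94 billion.
Expenditure multiplier = 1/(1 − c + m) = 1/(1 − 0.74 + 0.27) = 1/0.53 ≈ 1.887.
The tax multiplier is −c × k ≈ −1.396, so ΔY = k × (−c·ΔT) = (+£318.94 billion) / 0.53 ≈ +£602 billion.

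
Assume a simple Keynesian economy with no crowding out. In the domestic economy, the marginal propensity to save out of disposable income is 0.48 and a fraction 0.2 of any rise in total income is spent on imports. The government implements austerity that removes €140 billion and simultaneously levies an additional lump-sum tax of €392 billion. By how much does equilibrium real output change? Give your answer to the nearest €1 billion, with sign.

−€506 billion

MPC = 1 − MPS = 1 − 0.48 = 0.52.
Expenditure multiplier = 1/(1 − c + m) = 1/(1 − 0.52 + 0.2) = 1/0.68 ≈ 1.471.
ΔG contributes k·ΔG = (−€140 billion) / 0.68 ≈ −€205.9 billion.
ΔT of +€392 billion changes first-round spending by −c·ΔT = −€203.84 billion, contributing k·(−c·ΔT) = (−€203.84 billion) / 0.68 ≈ −€299.8 billion.
Net ΔY = k(ΔG − c·ΔT) = (−€343.84 billion) / 0.68 ≈ −€506 billion.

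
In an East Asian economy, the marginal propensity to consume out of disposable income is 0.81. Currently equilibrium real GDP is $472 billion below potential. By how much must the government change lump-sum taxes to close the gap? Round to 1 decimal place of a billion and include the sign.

Spending multiplier = 1/(1 − MPC) = 1/(1 − 0.81) = 1/0.19 ≈ 5.263.
Tax multiplier = −c·k = −0.81/0.19 ≈ −4.263. Need ΔY = +$472 billion, so ΔT = ΔY/(−c·k) = −(+$472 billion) × 0.19 / 0.81 ≈ −$110.7 billion.
The government should cut lump-sum taxes by $110.7 billion.

−$110.7 billion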